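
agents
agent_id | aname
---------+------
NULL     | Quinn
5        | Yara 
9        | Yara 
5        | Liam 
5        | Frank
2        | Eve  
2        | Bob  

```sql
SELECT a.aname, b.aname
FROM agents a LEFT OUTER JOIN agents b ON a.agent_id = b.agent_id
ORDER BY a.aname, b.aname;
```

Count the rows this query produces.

LEFT JOIN keeps every row from `agents a`; unmatched rows get NULL for `agents b`'s columns.
Matching on a.agent_id = b.agent_id. A NULL in a compared column never satisfies the condition.
- a (agent_id=NULL) has no partner → padded with NULL.
- a (agent_id=5) pairs with 3 row(s) of b.
- a (agent_id=9) pairs with 1 row(s) of b.
- a (agent_id=5) pairs with 3 row(s) of b.
- a (agent_id=5) pairs with 3 row(s) of b.
- a (agent_id=2) pairs with 2 row(s) of b.
- a (agent_id=2) pairs with 2 row(s) of b.
Total: 14 matched + 1 padded = 15 rows.

15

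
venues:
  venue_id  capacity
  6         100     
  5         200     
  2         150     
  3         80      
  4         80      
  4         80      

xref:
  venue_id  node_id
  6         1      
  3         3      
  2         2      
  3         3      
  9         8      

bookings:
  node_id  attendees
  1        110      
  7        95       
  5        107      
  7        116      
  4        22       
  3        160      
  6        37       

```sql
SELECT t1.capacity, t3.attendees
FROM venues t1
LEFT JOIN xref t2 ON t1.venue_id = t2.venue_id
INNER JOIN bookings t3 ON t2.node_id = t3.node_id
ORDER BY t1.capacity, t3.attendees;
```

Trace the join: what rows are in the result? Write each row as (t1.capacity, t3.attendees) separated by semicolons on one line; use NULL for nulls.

(80, 160); (80, 160); (100, 110)

Joins associate left-to-right: venues LEFT JOIN xref on venue_id gives 7 intermediate row(s).
Then INNER JOIN `bookings t3` on node_id: keep only rows whose t2.node_id appears in t3.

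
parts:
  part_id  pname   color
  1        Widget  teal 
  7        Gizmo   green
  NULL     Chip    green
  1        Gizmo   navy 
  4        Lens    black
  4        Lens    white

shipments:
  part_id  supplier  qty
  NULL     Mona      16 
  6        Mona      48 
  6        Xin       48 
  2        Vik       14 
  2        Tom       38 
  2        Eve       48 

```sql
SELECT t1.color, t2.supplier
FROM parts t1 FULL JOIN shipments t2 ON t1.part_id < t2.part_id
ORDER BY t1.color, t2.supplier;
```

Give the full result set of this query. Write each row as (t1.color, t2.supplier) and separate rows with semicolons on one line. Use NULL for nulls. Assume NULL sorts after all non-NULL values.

FULL OUTER JOIN keeps every row from both sides; unmatched rows get NULL for the other side's columns.
Matching on t1.part_id < t2.part_id. A NULL in a compared column never satisfies the condition.
Matched pairs: 14; unmatched t1 rows kept: 2; unmatched t2 rows kept: 1.

(black, Mona); (black, Xin); (green, NULL); (green, NULL); (navy, Eve); (navy, Mona); (navy, Tom); (navy, Vik); (navy, Xin); (teal, Eve); (teal, Mona); (teal, Tom); (teal, Vik); (teal, Xin); (white, Mona); (white, Xin); (NULL, Mona)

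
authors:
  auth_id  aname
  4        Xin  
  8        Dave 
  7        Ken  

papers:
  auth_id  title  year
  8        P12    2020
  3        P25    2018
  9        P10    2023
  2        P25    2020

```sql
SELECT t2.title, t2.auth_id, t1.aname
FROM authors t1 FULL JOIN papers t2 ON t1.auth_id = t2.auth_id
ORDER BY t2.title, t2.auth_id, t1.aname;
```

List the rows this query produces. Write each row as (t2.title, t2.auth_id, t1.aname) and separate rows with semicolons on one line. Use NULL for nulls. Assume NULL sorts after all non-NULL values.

(P10, 9, NULL); (P12, 8, Dave); (P25, 2, NULL); (P25, 3, NULL); (NULL, NULL, Ken); (NULL, NULL, Xin)

FULL OUTER JOIN keeps every row from both sides; unmatched rows get NULL for the other side's columns.
Matching on t1.auth_id = t2.auth_id.
- t1 row (auth_id=4): no match → kept, t2 columns NULL.
- t1 row (auth_id=8): matches 1 t2 row(s) → 1 output row(s).
- t1 row (auth_id=7): no match → kept, t2 columns NULL.
- 3 row(s) from t2 found no t1 partner → padded with NULL.
After projecting and ordering:
t2.title | t2.auth_id | t1.aname
P10 | 9 | NULL
P12 | 8 | Dave
P25 | 2 | NULL
P25 | 3 | NULL
NULL | NULL | Ken
NULL | NULL | Xin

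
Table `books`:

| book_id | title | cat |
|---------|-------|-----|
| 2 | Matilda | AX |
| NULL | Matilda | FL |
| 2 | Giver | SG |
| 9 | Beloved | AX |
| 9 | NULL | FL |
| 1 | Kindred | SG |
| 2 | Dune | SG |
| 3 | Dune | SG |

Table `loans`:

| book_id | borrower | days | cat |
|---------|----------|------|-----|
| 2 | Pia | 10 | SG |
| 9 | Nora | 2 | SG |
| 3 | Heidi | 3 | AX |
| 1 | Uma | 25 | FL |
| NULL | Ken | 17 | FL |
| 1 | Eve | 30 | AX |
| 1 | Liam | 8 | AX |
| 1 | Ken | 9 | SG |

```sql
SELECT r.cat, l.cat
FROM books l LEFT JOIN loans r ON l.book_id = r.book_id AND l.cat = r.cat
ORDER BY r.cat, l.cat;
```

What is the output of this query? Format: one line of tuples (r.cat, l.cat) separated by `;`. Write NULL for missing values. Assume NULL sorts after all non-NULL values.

(SG, SG); (SG, SG); (SG, SG); (NULL, AX); (NULL, AX); (NULL, FL); (NULL, FL); (NULL, SG)

LEFT JOIN keeps every row from `books`; unmatched rows get NULL for `loans`'s columns.
Matching on l.book_id = r.book_id AND l.cat = r.cat. A NULL in a compared column never satisfies the condition.
- l (book_id=2, cat=AX) has no partner → padded with NULL.
- l (book_id=NULL, cat=FL) has no partner → padded with NULL.
- l (book_id=2, cat=SG) pairs with 1 row(s) of r.
- l (book_id=9, cat=AX) has no partner → padded with NULL.
- l (book_id=9, cat=FL) has no partner → padded with NULL.
- l (book_id=1, cat=SG) pairs with 1 row(s) of r.
- l (book_id=2, cat=SG) pairs with 1 row(s) of r.
- l (book_id=3, cat=SG) has no partner → padded with NULL.
After projecting and ordering:
r.cat | l.cat
SG | SG
SG | SG
SG | SG
NULL | AX
NULL | AX
NULL | FL
NULL | FL
NULL | SG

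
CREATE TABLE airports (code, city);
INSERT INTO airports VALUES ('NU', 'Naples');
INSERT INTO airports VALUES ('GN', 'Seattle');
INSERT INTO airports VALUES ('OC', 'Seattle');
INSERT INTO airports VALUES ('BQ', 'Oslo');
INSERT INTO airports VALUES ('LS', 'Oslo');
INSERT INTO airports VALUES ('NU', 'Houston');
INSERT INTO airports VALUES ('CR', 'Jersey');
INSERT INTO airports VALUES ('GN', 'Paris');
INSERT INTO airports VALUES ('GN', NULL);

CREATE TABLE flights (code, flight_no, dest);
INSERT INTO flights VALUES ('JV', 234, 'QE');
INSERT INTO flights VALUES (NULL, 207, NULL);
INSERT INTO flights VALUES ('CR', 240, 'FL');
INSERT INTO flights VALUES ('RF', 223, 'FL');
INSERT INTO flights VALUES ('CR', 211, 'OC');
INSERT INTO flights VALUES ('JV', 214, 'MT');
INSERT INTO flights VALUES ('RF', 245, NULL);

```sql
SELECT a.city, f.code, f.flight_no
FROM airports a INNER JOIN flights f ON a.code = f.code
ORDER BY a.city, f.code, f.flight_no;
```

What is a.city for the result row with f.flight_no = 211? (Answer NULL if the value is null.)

Jersey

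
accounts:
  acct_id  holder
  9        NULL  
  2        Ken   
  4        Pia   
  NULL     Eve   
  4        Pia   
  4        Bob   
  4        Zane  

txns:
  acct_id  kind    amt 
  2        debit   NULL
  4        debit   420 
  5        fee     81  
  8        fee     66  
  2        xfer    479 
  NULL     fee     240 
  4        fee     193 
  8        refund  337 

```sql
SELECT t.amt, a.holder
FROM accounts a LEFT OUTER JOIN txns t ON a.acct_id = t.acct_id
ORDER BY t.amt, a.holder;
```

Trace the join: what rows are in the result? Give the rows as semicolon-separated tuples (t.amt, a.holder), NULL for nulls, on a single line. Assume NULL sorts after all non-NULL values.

(193, Bob); (193, Pia); (193, Pia); (193, Zane); (420, Bob); (420, Pia); (420, Pia); (420, Zane); (479, Ken); (NULL, Eve); (NULL, Ken); (NULL, NULL)

LEFT JOIN keeps every row from `accounts`; unmatched rows get NULL for `txns`'s columns.
Matching on a.acct_id = t.acct_id. A NULL in a compared column never satisfies the condition.
Matched pairs: 10; unmatched a rows kept: 2.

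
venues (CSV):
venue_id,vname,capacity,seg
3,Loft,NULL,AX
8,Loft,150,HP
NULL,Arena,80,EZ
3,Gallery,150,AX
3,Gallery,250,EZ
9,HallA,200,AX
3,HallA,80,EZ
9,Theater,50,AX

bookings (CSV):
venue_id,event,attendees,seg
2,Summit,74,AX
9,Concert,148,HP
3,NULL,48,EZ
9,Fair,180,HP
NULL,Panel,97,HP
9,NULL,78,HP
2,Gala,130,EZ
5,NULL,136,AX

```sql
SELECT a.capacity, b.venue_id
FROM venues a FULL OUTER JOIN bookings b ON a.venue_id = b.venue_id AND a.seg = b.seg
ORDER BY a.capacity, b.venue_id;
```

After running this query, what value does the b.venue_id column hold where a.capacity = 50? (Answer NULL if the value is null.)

NULL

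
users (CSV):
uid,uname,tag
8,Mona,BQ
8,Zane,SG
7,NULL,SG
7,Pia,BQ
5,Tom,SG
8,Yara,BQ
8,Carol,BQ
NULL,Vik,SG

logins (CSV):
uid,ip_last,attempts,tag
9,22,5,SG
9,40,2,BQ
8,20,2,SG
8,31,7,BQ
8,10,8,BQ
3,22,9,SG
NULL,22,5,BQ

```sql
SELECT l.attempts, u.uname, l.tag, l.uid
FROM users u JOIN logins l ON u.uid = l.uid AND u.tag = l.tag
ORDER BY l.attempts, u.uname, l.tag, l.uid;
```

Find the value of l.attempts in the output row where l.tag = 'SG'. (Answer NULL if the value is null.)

INNER JOIN keeps only pairs where the ON condition holds.
Matching on u.uid = l.uid AND u.tag = l.tag. A NULL in a compared column never satisfies the condition.
Matched pairs: 7.

2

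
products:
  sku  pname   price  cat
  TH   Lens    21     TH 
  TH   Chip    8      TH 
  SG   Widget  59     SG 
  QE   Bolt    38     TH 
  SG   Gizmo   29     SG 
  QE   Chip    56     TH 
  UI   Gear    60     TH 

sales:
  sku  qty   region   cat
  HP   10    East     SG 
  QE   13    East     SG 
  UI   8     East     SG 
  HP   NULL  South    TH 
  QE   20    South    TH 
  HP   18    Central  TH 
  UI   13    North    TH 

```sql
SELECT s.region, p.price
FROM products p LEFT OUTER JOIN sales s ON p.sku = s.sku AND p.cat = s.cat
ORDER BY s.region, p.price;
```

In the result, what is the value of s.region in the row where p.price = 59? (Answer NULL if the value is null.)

LEFT JOIN keeps every row from `products`; unmatched rows get NULL for `sales`'s columns.
Matching on p.sku = s.sku AND p.cat = s.cat.
Matched pairs: 3; unmatched p rows kept: 4.

NULL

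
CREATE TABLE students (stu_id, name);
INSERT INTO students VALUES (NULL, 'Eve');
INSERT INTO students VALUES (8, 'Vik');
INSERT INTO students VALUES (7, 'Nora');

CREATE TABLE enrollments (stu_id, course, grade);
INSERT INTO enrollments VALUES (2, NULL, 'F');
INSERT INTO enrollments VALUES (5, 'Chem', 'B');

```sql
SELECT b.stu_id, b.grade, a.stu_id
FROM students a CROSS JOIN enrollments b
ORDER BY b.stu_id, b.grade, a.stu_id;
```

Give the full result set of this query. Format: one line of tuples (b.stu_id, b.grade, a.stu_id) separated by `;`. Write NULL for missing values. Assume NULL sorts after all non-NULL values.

(2, F, 7); (2, F, 8); (2, F, NULL); (5, B, 7); (5, B, 8); (5, B, NULL)

CROSS JOIN pairs every row of `students` with every row of `enrollments`: 3 × 2 = 6 rows.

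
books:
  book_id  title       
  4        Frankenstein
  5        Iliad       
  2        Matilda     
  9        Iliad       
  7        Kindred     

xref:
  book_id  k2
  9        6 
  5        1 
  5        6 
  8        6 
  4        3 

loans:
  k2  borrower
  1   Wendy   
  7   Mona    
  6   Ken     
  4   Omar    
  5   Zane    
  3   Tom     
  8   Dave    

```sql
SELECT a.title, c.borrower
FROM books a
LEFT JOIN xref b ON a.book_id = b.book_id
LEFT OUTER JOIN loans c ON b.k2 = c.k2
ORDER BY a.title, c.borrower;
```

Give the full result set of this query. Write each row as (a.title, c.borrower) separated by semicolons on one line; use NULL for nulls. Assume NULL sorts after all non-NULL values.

Step 1 — a LEFT JOIN b on book_id → 6 row(s).
Then LEFT JOIN `loans c` on k2: each of those 6 rows is kept; rows whose b.k2 has no match in c get NULL for c's columns.

(Frankenstein, Tom); (Iliad, Ken); (Iliad, Ken); (Iliad, Wendy); (Kindred, NULL); (Matilda, NULL)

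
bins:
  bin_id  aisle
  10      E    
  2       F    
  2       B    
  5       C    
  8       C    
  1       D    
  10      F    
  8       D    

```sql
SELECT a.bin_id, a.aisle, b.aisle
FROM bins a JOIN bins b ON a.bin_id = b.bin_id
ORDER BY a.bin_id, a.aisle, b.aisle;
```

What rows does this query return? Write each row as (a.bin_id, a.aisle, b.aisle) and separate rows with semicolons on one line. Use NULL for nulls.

(1, D, D); (2, B, B); (2, B, F); (2, F, B); (2, F, F); (5, C, C); (8, C, C); (8, C, D); (8, D, C); (8, D, D); (10, E, E); (10, E, F); (10, F, E); (10, F, F)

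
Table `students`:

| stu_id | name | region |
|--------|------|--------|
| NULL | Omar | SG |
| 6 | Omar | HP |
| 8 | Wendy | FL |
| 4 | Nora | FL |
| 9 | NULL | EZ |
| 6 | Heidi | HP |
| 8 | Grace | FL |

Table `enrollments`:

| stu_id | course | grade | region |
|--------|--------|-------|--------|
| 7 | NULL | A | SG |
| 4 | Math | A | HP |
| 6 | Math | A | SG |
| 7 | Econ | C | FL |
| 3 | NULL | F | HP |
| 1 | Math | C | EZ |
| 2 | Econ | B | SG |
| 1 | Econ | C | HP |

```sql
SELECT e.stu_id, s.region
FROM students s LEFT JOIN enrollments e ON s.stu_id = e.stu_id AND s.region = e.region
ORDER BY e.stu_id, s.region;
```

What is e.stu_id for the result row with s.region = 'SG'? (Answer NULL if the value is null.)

LEFT JOIN keeps every row from `students`; unmatched rows get NULL for `enrollments`'s columns.
Matching on s.stu_id = e.stu_id AND s.region = e.region. A NULL in a compared column never satisfies the condition.
Matched pairs: 0; unmatched s rows kept: 7.

NULL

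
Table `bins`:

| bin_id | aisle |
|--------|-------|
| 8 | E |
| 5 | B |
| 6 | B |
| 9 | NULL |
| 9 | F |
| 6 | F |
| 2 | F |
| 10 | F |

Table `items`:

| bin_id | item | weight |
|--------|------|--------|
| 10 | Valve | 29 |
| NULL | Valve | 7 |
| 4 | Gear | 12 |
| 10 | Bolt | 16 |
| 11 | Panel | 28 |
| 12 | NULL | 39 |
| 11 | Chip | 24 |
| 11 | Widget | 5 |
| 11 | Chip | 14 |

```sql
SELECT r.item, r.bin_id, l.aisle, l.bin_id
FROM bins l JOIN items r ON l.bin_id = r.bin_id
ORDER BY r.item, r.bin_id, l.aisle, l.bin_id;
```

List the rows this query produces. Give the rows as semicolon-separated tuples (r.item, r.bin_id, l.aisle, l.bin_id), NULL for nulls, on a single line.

(Bolt, 10, F, 10); (Valve, 10, F, 10)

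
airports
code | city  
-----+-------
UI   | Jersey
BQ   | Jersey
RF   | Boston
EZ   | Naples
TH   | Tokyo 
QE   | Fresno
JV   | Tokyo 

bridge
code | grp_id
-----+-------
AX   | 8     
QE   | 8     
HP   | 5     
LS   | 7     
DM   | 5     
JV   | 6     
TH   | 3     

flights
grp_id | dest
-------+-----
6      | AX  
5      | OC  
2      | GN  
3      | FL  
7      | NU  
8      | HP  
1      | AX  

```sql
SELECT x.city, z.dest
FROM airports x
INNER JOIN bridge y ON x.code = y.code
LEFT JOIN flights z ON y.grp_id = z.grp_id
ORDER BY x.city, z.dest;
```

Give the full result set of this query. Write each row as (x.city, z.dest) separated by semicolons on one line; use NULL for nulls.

Evaluate left to right. First `airports x INNER JOIN bridge y` on code: 3 row(s).
Then LEFT JOIN `flights z` on grp_id: each of those 3 rows is kept; rows whose y.grp_id has no match in z get NULL for z's columns.

(Fresno, HP); (Tokyo, AX); (Tokyo, FL)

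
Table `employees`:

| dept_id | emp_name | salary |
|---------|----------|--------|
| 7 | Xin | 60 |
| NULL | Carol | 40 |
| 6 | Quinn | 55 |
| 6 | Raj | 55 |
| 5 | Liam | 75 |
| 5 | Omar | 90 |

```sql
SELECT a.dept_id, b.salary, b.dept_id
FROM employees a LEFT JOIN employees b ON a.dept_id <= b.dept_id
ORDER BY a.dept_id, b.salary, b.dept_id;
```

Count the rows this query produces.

18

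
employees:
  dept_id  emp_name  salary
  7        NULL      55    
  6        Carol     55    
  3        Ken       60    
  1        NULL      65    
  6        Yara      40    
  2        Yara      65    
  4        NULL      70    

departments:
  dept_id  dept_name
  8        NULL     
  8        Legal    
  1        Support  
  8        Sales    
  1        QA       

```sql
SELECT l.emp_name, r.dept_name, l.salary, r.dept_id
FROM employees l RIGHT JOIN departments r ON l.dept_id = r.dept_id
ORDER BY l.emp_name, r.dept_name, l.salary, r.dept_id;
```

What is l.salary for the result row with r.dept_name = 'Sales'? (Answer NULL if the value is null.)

NULL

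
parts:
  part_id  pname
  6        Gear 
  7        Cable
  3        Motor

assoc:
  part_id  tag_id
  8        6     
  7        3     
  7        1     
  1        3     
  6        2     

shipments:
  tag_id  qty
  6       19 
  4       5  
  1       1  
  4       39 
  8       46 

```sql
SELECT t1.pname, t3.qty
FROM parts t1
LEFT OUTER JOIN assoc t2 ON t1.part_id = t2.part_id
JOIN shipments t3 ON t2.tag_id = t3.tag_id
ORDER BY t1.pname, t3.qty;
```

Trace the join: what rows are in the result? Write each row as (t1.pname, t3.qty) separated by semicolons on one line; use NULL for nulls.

Step 1 — t1 LEFT JOIN t2 on part_id → 4 row(s).
Then INNER JOIN `shipments t3` on tag_id: keep only rows whose t2.tag_id appears in t3.

(Cable, 1)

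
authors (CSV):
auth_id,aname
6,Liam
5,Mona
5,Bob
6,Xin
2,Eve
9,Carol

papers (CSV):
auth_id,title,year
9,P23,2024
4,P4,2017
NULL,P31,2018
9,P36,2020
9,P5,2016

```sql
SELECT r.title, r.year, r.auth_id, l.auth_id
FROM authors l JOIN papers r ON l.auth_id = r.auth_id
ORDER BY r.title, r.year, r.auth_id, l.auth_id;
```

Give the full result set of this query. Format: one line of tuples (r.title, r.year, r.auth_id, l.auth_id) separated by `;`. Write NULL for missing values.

(P23, 2024, 9, 9); (P36, 2020, 9, 9); (P5, 2016, 9, 9)

INNER JOIN keeps only pairs where the ON condition holds.
Matching on l.auth_id = r.auth_id. A NULL in a compared column never satisfies the condition.
Matched pairs: 3.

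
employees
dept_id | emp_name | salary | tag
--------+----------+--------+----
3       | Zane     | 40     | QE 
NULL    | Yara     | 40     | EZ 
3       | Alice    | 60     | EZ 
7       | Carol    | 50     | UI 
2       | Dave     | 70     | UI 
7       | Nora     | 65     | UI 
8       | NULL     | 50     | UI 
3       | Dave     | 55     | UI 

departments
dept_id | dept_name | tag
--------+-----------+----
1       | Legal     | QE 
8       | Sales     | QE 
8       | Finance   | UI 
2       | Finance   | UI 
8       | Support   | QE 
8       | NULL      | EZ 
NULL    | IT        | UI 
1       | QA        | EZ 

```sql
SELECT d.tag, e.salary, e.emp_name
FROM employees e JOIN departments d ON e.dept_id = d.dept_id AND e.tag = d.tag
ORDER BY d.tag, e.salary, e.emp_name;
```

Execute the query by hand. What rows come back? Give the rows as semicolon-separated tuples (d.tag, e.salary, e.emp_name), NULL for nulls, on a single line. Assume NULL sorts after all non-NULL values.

(UI, 50, NULL); (UI, 70, Dave)

INNER JOIN keeps only pairs where the ON condition holds.
Matching on e.dept_id = d.dept_id AND e.tag = d.tag. A NULL in a compared column never satisfies the condition.
- e row (dept_id=3, tag=QE): no match → dropped.
- e row (dept_id=NULL, tag=EZ): no match → dropped.
- e row (dept_id=3, tag=EZ): no match → dropped.
- e row (dept_id=7, tag=UI): no match → dropped.
- e row (dept_id=2, tag=UI): matches 1 d row(s) → 1 output row(s).
- e row (dept_id=7, tag=UI): no match → dropped.
- e row (dept_id=8, tag=UI): matches 1 d row(s) → 1 output row(s).
- e row (dept_id=3, tag=UI): no match → dropped.
After projecting and ordering:
d.tag | e.salary | e.emp_name
UI | 50 | NULL
UI | 70 | Dave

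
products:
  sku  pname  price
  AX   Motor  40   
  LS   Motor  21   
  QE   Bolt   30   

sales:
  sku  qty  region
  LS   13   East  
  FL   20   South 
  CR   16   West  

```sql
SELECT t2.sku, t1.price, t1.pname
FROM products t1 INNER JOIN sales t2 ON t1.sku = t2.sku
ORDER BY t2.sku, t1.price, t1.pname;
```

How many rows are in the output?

1

INNER JOIN keeps only pairs where the ON condition holds.
Matching on t1.sku = t2.sku.
- t1[0] sku=AX → no match; dropped.
- t1[1] sku=LS → 1 match(es) in t2 → 1 row(s).
- t1[2] sku=QE → no match; dropped.
Total: 1 rows.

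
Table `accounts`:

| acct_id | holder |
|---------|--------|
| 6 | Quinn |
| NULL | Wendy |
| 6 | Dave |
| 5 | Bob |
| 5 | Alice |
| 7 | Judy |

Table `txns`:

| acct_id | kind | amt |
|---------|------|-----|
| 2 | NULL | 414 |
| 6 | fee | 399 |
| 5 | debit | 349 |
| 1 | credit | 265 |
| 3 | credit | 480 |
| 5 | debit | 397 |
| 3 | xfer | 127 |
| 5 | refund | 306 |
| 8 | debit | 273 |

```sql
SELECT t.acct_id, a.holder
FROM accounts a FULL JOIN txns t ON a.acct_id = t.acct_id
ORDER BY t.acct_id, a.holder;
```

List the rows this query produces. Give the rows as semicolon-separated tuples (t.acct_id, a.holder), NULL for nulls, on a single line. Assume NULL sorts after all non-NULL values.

(1, NULL); (2, NULL); (3, NULL); (3, NULL); (5, Alice); (5, Alice); (5, Alice); (5, Bob); (5, Bob); (5, Bob); (6, Dave); (6, Quinn); (8, NULL); (NULL, Judy); (NULL, Wendy)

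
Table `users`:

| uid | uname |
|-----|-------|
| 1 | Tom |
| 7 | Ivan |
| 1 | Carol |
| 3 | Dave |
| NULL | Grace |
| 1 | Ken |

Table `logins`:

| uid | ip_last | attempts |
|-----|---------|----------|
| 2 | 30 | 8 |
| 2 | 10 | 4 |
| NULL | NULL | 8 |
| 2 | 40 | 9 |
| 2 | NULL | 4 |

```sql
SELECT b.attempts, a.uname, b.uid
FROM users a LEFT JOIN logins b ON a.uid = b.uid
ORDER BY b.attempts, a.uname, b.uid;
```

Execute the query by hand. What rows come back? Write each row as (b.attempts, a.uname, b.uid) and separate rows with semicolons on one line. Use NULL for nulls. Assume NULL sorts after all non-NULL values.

LEFT JOIN keeps every row from `users`; unmatched rows get NULL for `logins`'s columns.
Matching on a.uid = b.uid. A NULL in a compared column never satisfies the condition.
- a row (uid=1): no match → kept, b columns NULL.
- a row (uid=7): no match → kept, b columns NULL.
- a row (uid=1): no match → kept, b columns NULL.
- a row (uid=3): no match → kept, b columns NULL.
- a row (uid=NULL): no match → kept, b columns NULL.
- a row (uid=1): no match → kept, b columns NULL.
After projecting and ordering:
b.attempts | a.uname | b.uid
NULL | Carol | NULL
NULL | Dave | NULL
NULL | Grace | NULL
NULL | Ivan | NULL
NULL | Ken | NULL
NULL | Tom | NULL

(NULL, Carol, NULL); (NULL, Dave, NULL); (NULL, Grace, NULL); (NULL, Ivan, NULL); (NULL, Ken, NULL); (NULL, Tom, NULL)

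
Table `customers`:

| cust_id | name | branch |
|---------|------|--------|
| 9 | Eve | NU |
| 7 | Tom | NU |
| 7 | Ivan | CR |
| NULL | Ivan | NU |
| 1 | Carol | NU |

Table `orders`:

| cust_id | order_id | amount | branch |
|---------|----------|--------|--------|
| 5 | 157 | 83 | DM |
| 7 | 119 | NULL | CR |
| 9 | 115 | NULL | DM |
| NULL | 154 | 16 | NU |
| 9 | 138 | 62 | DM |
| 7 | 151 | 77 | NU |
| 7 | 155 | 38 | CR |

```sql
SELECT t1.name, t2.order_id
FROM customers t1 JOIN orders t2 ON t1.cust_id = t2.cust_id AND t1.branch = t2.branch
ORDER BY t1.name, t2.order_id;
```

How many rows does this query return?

3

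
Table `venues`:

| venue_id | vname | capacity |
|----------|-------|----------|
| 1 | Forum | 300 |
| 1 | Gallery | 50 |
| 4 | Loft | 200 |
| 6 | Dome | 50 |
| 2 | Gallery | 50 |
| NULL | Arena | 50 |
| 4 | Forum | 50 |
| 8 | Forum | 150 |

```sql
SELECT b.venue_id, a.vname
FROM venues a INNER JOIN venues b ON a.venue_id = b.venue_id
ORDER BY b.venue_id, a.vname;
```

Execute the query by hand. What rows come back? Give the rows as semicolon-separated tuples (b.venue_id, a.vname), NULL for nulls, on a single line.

INNER JOIN keeps only pairs where the ON condition holds.
Matching on a.venue_id = b.venue_id. A NULL in a compared column never satisfies the condition.
- venue_id=1: 2 matching b row(s), so 2 row(s) emitted.
- venue_id=1: 2 matching b row(s), so 2 row(s) emitted.
- venue_id=4: 2 matching b row(s), so 2 row(s) emitted.
- venue_id=6: 1 matching b row(s), so 1 row(s) emitted.
- venue_id=2: 1 matching b row(s), so 1 row(s) emitted.
- venue_id=NULL: no matching b row, dropped.
- venue_id=4: 2 matching b row(s), so 2 row(s) emitted.
- venue_id=8: 1 matching b row(s), so 1 row(s) emitted.

(1, Forum); (1, Forum); (1, Gallery); (1, Gallery); (2, Gallery); (4, Forum); (4, Forum); (4, Loft); (4, Loft); (6, Dome); (8, Forum)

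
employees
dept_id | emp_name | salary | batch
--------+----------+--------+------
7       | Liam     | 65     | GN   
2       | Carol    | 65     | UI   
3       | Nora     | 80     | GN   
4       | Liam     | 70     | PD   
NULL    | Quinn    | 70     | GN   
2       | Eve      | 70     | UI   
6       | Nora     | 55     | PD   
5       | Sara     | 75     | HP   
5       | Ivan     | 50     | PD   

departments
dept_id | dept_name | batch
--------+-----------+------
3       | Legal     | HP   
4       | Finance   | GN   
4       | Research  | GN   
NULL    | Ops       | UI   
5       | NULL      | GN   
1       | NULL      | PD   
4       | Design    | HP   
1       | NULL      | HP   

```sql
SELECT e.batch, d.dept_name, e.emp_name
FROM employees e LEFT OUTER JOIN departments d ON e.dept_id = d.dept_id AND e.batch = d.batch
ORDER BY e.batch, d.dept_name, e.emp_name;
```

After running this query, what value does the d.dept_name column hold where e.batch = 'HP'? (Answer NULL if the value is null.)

LEFT JOIN keeps every row from `employees`; unmatched rows get NULL for `departments`'s columns.
Matching on e.dept_id = d.dept_id AND e.batch = d.batch. A NULL in a compared column never satisfies the condition.
- e row (dept_id=7, batch=GN): no match → kept, d columns NULL.
- e row (dept_id=2, batch=UI): no match → kept, d columns NULL.
- e row (dept_id=3, batch=GN): no match → kept, d columns NULL.
- e row (dept_id=4, batch=PD): no match → kept, d columns NULL.
- e row (dept_id=NULL, batch=GN): no match → kept, d columns NULL.
- e row (dept_id=2, batch=UI): no match → kept, d columns NULL.
- e row (dept_id=6, batch=PD): no match → kept, d columns NULL.
- e row (dept_id=5, batch=HP): no match → kept, d columns NULL.
- e row (dept_id=5, batch=PD): no match → kept, d columns NULL.

NULL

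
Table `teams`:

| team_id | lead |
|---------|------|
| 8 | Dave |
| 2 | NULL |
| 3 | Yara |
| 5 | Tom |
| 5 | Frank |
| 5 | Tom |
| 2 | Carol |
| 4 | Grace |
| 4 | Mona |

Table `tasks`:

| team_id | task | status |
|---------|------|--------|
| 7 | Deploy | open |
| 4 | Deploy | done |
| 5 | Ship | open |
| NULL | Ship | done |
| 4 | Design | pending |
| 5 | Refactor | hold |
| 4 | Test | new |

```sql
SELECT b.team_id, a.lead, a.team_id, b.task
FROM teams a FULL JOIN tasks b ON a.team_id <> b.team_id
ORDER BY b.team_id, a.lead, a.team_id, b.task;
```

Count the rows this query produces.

43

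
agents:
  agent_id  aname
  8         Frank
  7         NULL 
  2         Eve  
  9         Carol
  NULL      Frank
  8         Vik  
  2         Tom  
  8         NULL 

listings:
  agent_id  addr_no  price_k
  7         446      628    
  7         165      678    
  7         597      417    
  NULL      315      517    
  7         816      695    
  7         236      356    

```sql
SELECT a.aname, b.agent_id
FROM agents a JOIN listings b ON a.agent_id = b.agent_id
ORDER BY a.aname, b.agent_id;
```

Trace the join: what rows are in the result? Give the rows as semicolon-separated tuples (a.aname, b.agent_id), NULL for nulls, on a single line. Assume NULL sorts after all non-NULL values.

(NULL, 7); (NULL, 7); (NULL, 7); (NULL, 7); (NULL, 7)

INNER JOIN keeps only pairs where the ON condition holds.
Matching on a.agent_id = b.agent_id. A NULL in a compared column never satisfies the condition.
Matched pairs: 5.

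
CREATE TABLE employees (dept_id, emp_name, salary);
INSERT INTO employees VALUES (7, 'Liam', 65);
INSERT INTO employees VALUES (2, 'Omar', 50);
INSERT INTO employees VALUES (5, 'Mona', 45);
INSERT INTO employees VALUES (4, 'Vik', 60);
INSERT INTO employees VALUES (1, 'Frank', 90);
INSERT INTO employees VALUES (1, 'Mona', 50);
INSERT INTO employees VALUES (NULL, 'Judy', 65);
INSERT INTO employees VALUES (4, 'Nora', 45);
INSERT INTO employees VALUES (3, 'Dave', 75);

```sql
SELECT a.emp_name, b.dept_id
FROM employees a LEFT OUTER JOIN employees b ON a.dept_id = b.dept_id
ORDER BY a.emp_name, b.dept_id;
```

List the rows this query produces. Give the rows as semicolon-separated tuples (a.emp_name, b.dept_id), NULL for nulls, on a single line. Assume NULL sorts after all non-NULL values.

LEFT JOIN keeps every row from `employees a`; unmatched rows get NULL for `employees b`'s columns.
Matching on a.dept_id = b.dept_id. A NULL in a compared column never satisfies the condition.
- a (dept_id=7) pairs with 1 row(s) of b.
- a (dept_id=2) pairs with 1 row(s) of b.
- a (dept_id=5) pairs with 1 row(s) of b.
- a (dept_id=4) pairs with 2 row(s) of b.
- a (dept_id=1) pairs with 2 row(s) of b.
- a (dept_id=1) pairs with 2 row(s) of b.
- a (dept_id=NULL) has no partner → padded with NULL.
- a (dept_id=4) pairs with 2 row(s) of b.
- a (dept_id=3) pairs with 1 row(s) of b.

(Dave, 3); (Frank, 1); (Frank, 1); (Judy, NULL); (Liam, 7); (Mona, 1); (Mona, 1); (Mona, 5); (Nora, 4); (Nora, 4); (Omar, 2); (Vik, 4); (Vik, 4)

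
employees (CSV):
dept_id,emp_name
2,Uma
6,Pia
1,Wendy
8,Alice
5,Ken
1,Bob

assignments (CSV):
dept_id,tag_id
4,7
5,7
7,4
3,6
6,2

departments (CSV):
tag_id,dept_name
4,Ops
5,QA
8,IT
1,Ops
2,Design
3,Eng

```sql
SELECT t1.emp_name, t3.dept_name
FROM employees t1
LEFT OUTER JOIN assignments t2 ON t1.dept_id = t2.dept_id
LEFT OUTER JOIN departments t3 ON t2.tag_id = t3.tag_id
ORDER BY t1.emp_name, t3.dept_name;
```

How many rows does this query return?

Joins associate left-to-right: employees LEFT JOIN assignments on dept_id gives 6 intermediate row(s).
Then LEFT JOIN `departments t3` on tag_id: each of those 6 rows is kept; rows whose t2.tag_id has no match in t3 get NULL for t3's columns.
Result: 6 row(s).

6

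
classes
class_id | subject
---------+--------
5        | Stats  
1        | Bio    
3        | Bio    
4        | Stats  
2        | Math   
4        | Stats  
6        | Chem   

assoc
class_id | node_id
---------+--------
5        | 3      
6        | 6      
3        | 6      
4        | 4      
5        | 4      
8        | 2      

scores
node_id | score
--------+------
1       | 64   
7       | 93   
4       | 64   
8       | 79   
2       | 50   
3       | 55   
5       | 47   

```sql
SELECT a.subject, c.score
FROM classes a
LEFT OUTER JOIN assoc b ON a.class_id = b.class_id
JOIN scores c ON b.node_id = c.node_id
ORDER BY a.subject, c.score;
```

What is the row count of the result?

4

Joins associate left-to-right: classes LEFT JOIN assoc on class_id gives 8 intermediate row(s).
Then INNER JOIN `scores c` on node_id: keep only rows whose b.node_id appears in c.
Result: 4 row(s).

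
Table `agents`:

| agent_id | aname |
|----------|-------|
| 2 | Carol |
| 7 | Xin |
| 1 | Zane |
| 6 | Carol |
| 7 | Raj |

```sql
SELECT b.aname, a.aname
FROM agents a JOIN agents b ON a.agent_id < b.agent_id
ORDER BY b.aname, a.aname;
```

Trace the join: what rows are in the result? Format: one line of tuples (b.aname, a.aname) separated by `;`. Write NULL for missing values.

(Carol, Carol); (Carol, Zane); (Carol, Zane); (Raj, Carol); (Raj, Carol); (Raj, Zane); (Xin, Carol); (Xin, Carol); (Xin, Zane)

INNER JOIN keeps only pairs where the ON condition holds.
Matching on a.agent_id < b.agent_id.
- a[0] agent_id=2 → 3 match(es) in b → 3 row(s).
- a[1] agent_id=7 → no match; dropped.
- a[2] agent_id=1 → 4 match(es) in b → 4 row(s).
- a[3] agent_id=6 → 2 match(es) in b → 2 row(s).
- a[4] agent_id=7 → no match; dropped.
After projecting and ordering:
b.aname | a.aname
Carol | Carol
Carol | Zane
Carol | Zane
Raj | Carol
Raj | Carol
Raj | Zane
Xin | Carol
Xin | Carol
Xin | Zane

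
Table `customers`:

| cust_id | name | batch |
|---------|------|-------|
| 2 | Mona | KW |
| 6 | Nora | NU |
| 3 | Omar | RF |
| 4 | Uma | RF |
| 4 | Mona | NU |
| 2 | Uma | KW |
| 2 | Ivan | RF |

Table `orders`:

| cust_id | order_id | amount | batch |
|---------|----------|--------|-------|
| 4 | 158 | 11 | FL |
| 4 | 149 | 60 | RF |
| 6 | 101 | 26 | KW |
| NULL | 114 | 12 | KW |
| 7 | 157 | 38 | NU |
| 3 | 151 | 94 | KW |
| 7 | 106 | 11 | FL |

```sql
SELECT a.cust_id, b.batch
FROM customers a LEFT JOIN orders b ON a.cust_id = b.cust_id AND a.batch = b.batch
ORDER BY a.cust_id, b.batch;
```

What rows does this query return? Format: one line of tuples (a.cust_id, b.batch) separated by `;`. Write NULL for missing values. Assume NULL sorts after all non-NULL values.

(2, NULL); (2, NULL); (2, NULL); (3, NULL); (4, RF); (4, NULL); (6, NULL)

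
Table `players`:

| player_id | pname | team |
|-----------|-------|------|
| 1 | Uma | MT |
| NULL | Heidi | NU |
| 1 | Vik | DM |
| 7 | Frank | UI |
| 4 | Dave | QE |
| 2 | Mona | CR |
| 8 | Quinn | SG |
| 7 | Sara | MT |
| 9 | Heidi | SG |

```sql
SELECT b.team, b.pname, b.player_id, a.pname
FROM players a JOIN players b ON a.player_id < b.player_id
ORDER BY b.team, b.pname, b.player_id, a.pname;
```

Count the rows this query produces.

INNER JOIN keeps only pairs where the ON condition holds.
Matching on a.player_id < b.player_id. A NULL in a compared column never satisfies the condition.
- a (player_id=1) pairs with 6 row(s) of b.
- a (player_id=NULL) has no partner → excluded.
- a (player_id=1) pairs with 6 row(s) of b.
- a (player_id=7) pairs with 2 row(s) of b.
- a (player_id=4) pairs with 4 row(s) of b.
- a (player_id=2) pairs with 5 row(s) of b.
- a (player_id=8) pairs with 1 row(s) of b.
- a (player_id=7) pairs with 2 row(s) of b.
- a (player_id=9) has no partner → excluded.
Total: 26 rows.

26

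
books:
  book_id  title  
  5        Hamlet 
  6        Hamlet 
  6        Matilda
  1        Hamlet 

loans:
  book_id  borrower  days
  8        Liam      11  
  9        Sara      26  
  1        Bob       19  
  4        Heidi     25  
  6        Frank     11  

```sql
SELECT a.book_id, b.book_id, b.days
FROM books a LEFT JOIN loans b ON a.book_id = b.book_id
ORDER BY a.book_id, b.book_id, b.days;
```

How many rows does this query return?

LEFT JOIN keeps every row from `books`; unmatched rows get NULL for `loans`'s columns.
Matching on a.book_id = b.book_id.
Matched pairs: 3; unmatched a rows kept: 1.
Total: 3 matched + 1 padded = 4 rows.

4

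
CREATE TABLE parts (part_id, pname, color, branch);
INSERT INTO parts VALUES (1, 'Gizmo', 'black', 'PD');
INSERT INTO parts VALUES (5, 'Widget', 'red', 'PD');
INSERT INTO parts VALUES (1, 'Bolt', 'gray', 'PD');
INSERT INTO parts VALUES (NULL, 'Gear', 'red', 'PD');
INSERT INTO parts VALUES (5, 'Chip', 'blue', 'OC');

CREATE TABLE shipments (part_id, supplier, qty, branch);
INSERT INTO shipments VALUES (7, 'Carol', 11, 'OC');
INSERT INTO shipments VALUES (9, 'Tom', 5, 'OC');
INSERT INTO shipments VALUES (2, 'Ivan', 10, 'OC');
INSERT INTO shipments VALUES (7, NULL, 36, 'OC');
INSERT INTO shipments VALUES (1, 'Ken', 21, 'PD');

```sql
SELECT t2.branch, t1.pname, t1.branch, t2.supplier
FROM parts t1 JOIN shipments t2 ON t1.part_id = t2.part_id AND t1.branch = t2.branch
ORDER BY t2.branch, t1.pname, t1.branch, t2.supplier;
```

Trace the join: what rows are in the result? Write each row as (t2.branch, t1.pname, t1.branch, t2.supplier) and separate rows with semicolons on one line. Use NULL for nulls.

(PD, Bolt, PD, Ken); (PD, Gizmo, PD, Ken)

INNER JOIN keeps only pairs where the ON condition holds.
Matching on t1.part_id = t2.part_id AND t1.branch = t2.branch. A NULL in a compared column never satisfies the condition.
- part_id=1, branch=PD: 1 matching t2 row(s), so 1 row(s) emitted.
- part_id=5, branch=PD: no matching t2 row, dropped.
- part_id=1, branch=PD: 1 matching t2 row(s), so 1 row(s) emitted.
- part_id=NULL, branch=PD: no matching t2 row, dropped.
- part_id=5, branch=OC: no matching t2 row, dropped.
After projecting and ordering:
t2.branch | t1.pname | t1.branch | t2.supplier
PD | Bolt | PD | Ken
PD | Gizmo | PD | Ken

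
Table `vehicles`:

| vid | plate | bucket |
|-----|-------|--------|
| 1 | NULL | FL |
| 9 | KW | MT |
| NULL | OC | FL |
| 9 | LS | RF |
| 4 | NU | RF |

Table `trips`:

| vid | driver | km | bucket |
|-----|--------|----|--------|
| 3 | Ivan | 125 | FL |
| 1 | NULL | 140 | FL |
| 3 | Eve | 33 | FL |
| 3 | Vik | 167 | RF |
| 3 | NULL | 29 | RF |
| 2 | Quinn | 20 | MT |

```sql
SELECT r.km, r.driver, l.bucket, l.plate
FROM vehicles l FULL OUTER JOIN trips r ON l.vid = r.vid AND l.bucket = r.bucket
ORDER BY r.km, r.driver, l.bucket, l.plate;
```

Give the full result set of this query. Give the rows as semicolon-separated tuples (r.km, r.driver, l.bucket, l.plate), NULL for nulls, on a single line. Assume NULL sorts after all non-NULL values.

(20, Quinn, NULL, NULL); (29, NULL, NULL, NULL); (33, Eve, NULL, NULL); (125, Ivan, NULL, NULL); (140, NULL, FL, NULL); (167, Vik, NULL, NULL); (NULL, NULL, FL, OC); (NULL, NULL, MT, KW); (NULL, NULL, RF, LS); (NULL, NULL, RF, NU)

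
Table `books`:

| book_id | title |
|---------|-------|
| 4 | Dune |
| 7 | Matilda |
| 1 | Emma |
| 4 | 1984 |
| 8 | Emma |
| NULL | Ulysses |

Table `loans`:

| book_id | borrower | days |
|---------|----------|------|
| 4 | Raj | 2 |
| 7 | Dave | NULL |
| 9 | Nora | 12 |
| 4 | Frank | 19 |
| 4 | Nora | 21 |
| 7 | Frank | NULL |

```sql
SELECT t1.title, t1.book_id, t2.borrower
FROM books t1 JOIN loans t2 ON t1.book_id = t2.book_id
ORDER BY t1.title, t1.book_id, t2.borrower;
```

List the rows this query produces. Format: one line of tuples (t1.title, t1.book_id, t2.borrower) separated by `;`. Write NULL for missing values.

(1984, 4, Frank); (1984, 4, Nora); (1984, 4, Raj); (Dune, 4, Frank); (Dune, 4, Nora); (Dune, 4, Raj); (Matilda, 7, Dave); (Matilda, 7, Frank)

INNER JOIN keeps only pairs where the ON condition holds.
Matching on t1.book_id = t2.book_id. A NULL in a compared column never satisfies the condition.
- t1[0] book_id=4 → 3 match(es) in t2 → 3 row(s).
- t1[1] book_id=7 → 2 match(es) in t2 → 2 row(s).
- t1[2] book_id=1 → no match; dropped.
- t1[3] book_id=4 → 3 match(es) in t2 → 3 row(s).
- t1[4] book_id=8 → no match; dropped.
- t1[5] book_id=NULL → no match; dropped.
After projecting and ordering:
t1.title | t1.book_id | t2.borrower
1984 | 4 | Frank
1984 | 4 | Nora
1984 | 4 | Raj
Dune | 4 | Frank
Dune | 4 | Nora
Dune | 4 | Raj
Matilda | 7 | Dave
Matilda | 7 | Frank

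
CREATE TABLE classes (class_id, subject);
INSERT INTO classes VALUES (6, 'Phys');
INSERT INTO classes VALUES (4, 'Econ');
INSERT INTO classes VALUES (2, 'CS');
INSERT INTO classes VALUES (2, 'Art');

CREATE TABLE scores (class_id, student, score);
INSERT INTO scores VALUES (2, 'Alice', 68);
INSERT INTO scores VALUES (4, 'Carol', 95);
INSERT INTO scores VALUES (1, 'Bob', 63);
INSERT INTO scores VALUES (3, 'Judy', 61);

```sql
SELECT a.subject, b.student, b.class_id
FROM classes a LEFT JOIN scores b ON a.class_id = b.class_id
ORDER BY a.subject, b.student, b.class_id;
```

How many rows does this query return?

LEFT JOIN keeps every row from `classes`; unmatched rows get NULL for `scores`'s columns.
Matching on a.class_id = b.class_id.
- a[0] class_id=6 → no match; kept with NULLs on the b side.
- a[1] class_id=4 → 1 match(es) in b → 1 row(s).
- a[2] class_id=2 → 1 match(es) in b → 1 row(s).
- a[3] class_id=2 → 1 match(es) in b → 1 row(s).
Total: 3 matched + 1 padded = 4 rows.

4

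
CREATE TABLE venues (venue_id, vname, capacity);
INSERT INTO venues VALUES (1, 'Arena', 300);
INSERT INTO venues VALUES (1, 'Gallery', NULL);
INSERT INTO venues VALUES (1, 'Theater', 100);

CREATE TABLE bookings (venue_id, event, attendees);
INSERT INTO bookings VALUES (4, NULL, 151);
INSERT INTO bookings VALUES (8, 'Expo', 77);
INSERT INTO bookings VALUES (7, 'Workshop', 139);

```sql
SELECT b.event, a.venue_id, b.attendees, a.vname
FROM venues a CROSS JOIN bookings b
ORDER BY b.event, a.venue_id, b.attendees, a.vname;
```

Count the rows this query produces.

9

CROSS JOIN pairs every row of `venues` with every row of `bookings`: 3 × 3 = 9 rows.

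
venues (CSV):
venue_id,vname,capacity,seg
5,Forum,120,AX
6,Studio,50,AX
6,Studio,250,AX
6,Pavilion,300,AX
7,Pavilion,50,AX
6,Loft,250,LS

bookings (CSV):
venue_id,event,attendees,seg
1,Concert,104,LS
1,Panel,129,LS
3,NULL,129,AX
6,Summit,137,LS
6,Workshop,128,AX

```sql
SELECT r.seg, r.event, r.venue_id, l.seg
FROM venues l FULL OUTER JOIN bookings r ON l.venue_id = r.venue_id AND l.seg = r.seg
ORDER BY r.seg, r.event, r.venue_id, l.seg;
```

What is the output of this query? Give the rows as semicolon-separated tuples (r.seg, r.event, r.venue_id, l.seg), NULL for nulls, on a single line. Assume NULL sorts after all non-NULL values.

(AX, Workshop, 6, AX); (AX, Workshop, 6, AX); (AX, Workshop, 6, AX); (AX, NULL, 3, NULL); (LS, Concert, 1, NULL); (LS, Panel, 1, NULL); (LS, Summit, 6, LS); (NULL, NULL, NULL, AX); (NULL, NULL, NULL, AX)

FULL OUTER JOIN keeps every row from both sides; unmatched rows get NULL for the other side's columns.
Matching on l.venue_id = r.venue_id AND l.seg = r.seg.
- l (venue_id=5, seg=AX) has no partner → padded with NULL.
- l (venue_id=6, seg=AX) pairs with 1 row(s) of r.
- l (venue_id=6, seg=AX) pairs with 1 row(s) of r.
- l (venue_id=6, seg=AX) pairs with 1 row(s) of r.
- l (venue_id=7, seg=AX) has no partner → padded with NULL.
- l (venue_id=6, seg=LS) pairs with 1 row(s) of r.
- 3 r row(s) had no l match → kept, l columns NULL.
After projecting and ordering:
r.seg | r.event | r.venue_id | l.seg
AX | Workshop | 6 | AX
AX | Workshop | 6 | AX
AX | Workshop | 6 | AX
AX | NULL | 3 | NULL
LS | Concert | 1 | NULL
LS | Panel | 1 | NULL
LS | Summit | 6 | LS
NULL | NULL | NULL | AX
NULL | NULL | NULL | AX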